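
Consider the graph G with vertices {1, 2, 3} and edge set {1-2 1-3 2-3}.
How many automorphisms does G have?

6

Every vertex has degree 2, so G is the complete graph K_3. Every bijection on the vertex set is an automorphism of K_3; hence Aut(K_3) ≅ S_3, order 6.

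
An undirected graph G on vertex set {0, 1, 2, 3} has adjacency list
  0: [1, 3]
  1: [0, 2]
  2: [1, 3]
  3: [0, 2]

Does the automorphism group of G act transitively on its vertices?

G is 2-regular and bipartite with parts {0, 2} and {1, 3} (each part is independent and every cross-pair is an edge), so G = K_{2,2}. Aut(K_{2,2}) is the wreath product S_2 ≀ Z_2: permute within each part, then optionally swap the parts; |Aut| = 2·(2!)² = 8. Under this action every vertex can be carried to every other, so G is vertex-transitive.

Yes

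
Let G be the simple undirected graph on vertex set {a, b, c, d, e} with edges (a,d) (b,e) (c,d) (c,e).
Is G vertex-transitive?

No

Automorphisms preserve degree, but G has vertices of degree 1 and vertices of degree 2; no automorphism maps one to the other, so G is not vertex-transitive.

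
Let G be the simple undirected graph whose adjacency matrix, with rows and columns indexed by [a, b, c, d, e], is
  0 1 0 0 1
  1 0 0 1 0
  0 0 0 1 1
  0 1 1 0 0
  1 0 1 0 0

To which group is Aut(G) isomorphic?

Every vertex has degree 2 and the graph is connected, so G is the 5-cycle C_5. The automorphisms of the 5-cycle are exactly the symmetries of a regular 5-gon: the dihedral group D_5, |D_5| = 10.

D_5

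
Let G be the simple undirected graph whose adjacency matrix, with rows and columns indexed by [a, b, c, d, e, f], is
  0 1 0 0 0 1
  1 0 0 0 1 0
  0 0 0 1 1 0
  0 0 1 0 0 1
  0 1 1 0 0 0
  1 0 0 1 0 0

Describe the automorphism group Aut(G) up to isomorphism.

the dihedral group of order 12

Every vertex has degree 2 and the graph is connected, so G is the 6-cycle C_6. C_6 has 6 rotations and 6 reflections, so Aut(C_6) ≅ D_6 of order 12.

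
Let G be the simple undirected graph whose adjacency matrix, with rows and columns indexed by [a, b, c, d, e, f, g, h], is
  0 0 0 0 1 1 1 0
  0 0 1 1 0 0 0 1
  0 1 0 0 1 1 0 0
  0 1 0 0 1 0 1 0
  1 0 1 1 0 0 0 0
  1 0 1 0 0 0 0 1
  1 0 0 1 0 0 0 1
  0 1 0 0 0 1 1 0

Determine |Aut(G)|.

48

G is 3-regular and bipartite on 2^3 = 8 vertices with girth 4; it is the hypercube graph Q_3. The symmetry group of the 3-cube is the hyperoctahedral group B_3 = Z_2 ≀ S_3, of order 2^3·3! = 48.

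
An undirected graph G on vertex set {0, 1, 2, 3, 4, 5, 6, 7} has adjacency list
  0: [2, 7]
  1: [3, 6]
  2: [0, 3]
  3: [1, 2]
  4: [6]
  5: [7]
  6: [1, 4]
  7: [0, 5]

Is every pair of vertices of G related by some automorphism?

No

Automorphisms preserve degree, but G has vertices of degree 1 and vertices of degree 2; no automorphism maps one to the other, so G is not vertex-transitive.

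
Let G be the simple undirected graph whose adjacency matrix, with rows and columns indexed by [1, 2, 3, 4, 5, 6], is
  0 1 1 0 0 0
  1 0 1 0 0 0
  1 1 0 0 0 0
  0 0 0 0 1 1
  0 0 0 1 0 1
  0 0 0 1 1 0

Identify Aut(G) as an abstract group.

G has two connected components, {1, 2, 3} and {4, 5, 6}; each is 2-regular, so G = C_3 ⊔ C_3. With two isomorphic components, Aut(G) = Aut(C_3) ≀ S_2 = (D_3 × D_3) ⋊ Z_2: permute each cycle by D_3, then optionally swap the two cycles. Order 2·(2·3)² = 72.

(D_3 × D_3) ⋊ Z_2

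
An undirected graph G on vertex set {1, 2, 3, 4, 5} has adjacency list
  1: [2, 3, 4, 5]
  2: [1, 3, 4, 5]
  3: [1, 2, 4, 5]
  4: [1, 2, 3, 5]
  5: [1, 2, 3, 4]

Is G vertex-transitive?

Every vertex has degree 4, so G is the complete graph K_5. Every bijection on the vertex set is an automorphism of K_5; hence Aut(K_5) ≅ S_5, order 120. Under this action every vertex can be carried to every other, so G is vertex-transitive.

Yes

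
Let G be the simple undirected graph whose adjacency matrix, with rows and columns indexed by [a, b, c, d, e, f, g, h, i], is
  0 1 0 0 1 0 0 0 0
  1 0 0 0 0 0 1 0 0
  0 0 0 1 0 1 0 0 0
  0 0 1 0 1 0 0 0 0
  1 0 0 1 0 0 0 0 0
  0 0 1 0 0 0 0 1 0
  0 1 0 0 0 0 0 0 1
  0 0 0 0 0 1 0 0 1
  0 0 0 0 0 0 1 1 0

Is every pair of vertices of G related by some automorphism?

G is 2-regular and connected on 9 vertices, i.e. the cycle C_9. C_9 has 9 rotations and 9 reflections, so Aut(C_9) ≅ D_9 of order 18. This group acts transitively on the 9 vertices.

Yes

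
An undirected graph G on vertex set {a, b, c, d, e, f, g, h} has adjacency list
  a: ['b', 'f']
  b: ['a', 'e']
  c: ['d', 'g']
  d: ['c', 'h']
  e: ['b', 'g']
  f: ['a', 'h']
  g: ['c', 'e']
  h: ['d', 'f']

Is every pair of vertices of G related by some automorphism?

G is 2-regular and connected on 8 vertices, i.e. the cycle C_8. The automorphisms of the 8-cycle are exactly the symmetries of a regular 8-gon: the dihedral group D_8, |D_8| = 16. Under this action every vertex can be carried to every other, so G is vertex-transitive.

Yes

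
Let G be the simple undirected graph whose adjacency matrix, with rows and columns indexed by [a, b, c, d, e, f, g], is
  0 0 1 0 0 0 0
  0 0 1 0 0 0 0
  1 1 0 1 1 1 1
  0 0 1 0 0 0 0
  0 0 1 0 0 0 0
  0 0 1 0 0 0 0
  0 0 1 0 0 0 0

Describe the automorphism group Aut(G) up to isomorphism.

Vertex c has degree 6 and every other vertex has degree 1, so G is the star K_{1,6} with centre c. The 6 leaves are pairwise interchangeable while the centre is fixed, giving Aut(G) = S_6.

S_6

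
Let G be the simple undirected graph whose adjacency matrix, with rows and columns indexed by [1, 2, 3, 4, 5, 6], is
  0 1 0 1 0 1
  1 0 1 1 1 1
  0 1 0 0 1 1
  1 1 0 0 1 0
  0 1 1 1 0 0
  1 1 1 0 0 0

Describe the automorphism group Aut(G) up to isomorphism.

Vertex 2 is the unique vertex of degree 5; the remaining 5 vertices each have degree 3 and induce a cycle, so G is the wheel on 6 vertices with hub 2. With the hub fixed, the remaining symmetry is that of the rim cycle C_5, giving the dihedral group D_5.

D_5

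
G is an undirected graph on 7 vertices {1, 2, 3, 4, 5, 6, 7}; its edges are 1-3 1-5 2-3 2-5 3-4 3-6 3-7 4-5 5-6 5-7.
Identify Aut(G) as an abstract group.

S_2 × S_5

The vertices split by degree into {3, 5} (degree 5) and {1, 2, 4, 6, 7} (degree 2); every edge runs between the two parts, so G is the complete bipartite graph K_{2,5}. The parts have unequal sizes, so no automorphism swaps them; each part is permuted independently, giving S_2 × S_5 of order 2!·5! = 240.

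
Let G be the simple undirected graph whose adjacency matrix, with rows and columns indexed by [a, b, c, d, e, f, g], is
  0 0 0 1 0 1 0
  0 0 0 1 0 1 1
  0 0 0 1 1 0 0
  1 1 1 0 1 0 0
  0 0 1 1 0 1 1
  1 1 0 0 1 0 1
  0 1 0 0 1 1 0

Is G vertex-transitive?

No

Automorphisms preserve degree, but G has vertices of degree 2 and vertices of degree 4; no automorphism maps one to the other, so G is not vertex-transitive.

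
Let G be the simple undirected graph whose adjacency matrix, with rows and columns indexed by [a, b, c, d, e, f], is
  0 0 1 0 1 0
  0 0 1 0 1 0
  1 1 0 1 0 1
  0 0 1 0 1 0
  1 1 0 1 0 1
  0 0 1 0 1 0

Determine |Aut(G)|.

The vertices split by degree into {c, e} (degree 4) and {a, b, d, f} (degree 2); every edge runs between the two parts, so G is the complete bipartite graph K_{2,4}. The parts have unequal sizes, so no automorphism swaps them; each part is permuted independently, giving S_4 × S_2 of order 4!·2! = 48.

48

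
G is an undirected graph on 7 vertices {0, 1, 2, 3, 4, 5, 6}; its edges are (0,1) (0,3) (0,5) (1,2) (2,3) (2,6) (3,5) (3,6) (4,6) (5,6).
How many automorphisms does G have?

Degrees alone do not determine every vertex (e.g. 0 and 2 both have degree 3), but their neighbour-degree multisets differ: N(0) has degrees [2, 3, 4] while N(2) has degrees [2, 4, 4]. Repeating this refinement separates all vertices, so the only automorphism is the identity.

1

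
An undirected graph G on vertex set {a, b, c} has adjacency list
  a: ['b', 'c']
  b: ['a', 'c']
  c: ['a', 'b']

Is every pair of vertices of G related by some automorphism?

Yes

All 3 vertices are pairwise adjacent: G = K_3. Any permutation of the 3 vertices preserves K_3, so Aut(K_3) = S_3 of order 3! = 6. Under this action every vertex can be carried to every other, so G is vertex-transitive.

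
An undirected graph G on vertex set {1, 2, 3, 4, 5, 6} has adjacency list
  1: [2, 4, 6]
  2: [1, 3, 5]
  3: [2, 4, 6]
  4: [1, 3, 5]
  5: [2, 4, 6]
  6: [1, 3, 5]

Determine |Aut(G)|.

72

G is 3-regular and bipartite with parts {2, 4, 6} and {1, 3, 5} (each part is independent and every cross-pair is an edge), so G = K_{3,3}. Aut(K_{3,3}) is the wreath product S_3 ≀ Z_2: permute within each part, then optionally swap the parts; |Aut| = 2·(3!)² = 72.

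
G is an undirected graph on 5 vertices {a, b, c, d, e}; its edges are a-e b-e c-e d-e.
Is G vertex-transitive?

No

Vertex e is the only vertex of degree 4, so every automorphism fixes it; G is not vertex-transitive.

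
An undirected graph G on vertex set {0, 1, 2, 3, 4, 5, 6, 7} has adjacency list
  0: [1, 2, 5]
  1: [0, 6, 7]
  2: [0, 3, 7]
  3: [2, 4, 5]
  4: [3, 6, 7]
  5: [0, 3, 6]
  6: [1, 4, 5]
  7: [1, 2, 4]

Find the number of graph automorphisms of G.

G is 3-regular and bipartite on 2^3 = 8 vertices with girth 4; it is the hypercube graph Q_3. Aut(Q_3) consists of the signed permutations of the 3 coordinate axes: 3! permutations times 2^3 sign flips, so |Aut| = 2^3·3! = 48.

48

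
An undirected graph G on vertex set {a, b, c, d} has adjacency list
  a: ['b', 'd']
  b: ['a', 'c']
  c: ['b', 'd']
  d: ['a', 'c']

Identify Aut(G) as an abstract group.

Every vertex has degree 2 and the graph is connected, so G is the 4-cycle C_4. C_4 has 4 rotations and 4 reflections, so Aut(C_4) ≅ D_4 of order 8.

D_4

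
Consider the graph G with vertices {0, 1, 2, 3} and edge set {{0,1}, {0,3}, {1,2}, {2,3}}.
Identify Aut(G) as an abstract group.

D_4

G is 2-regular and bipartite on 2^2 = 4 vertices with girth 4; it is the hypercube graph Q_2. Aut(Q_2) consists of the signed permutations of the 2 coordinate axes: 2! permutations times 2^2 sign flips, so |Aut| = 2^2·2! = 8.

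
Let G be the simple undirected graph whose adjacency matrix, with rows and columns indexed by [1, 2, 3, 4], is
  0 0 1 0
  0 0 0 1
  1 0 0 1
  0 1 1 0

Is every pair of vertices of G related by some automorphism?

Automorphisms preserve degree, but G has vertices of degree 1 and vertices of degree 2; no automorphism maps one to the other, so G is not vertex-transitive.

No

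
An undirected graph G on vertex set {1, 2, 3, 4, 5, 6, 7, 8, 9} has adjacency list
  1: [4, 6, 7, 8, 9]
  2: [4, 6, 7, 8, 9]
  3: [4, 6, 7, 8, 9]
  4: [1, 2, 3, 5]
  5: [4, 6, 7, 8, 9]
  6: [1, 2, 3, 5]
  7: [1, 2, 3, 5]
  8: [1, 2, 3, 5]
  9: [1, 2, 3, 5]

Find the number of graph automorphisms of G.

The vertices split by degree into {1, 2, 3, 5} (degree 5) and {4, 6, 7, 8, 9} (degree 4); every edge runs between the two parts, so G is the complete bipartite graph K_{4,5}. Automorphisms preserve the bipartition setwise (since the parts differ in size) and act as S_4 × S_5 within it; |Aut| = 2880.

2880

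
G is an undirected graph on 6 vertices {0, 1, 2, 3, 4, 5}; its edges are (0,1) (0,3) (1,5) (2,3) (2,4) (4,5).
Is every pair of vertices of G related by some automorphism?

Yes

G is 2-regular and connected on 6 vertices, i.e. the cycle C_6. The automorphisms of the 6-cycle are exactly the symmetries of a regular 6-gon: the dihedral group D_6, |D_6| = 12. Under this action every vertex can be carried to every other, so G is vertex-transitive.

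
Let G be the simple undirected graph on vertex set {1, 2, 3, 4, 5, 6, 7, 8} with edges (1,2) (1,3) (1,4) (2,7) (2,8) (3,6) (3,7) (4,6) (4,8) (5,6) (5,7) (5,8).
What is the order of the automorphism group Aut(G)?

G is 3-regular and bipartite on 2^3 = 8 vertices with girth 4; it is the hypercube graph Q_3. Aut(Q_3) consists of the signed permutations of the 3 coordinate axes: 3! permutations times 2^3 sign flips, so |Aut| = 2^3·3! = 48.

48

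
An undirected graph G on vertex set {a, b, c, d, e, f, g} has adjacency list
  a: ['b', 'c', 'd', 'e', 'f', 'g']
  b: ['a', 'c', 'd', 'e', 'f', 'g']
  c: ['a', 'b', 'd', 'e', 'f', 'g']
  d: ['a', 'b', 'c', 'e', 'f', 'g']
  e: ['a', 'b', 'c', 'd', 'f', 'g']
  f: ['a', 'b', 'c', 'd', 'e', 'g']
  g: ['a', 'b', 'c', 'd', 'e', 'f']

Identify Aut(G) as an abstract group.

S_7

Every vertex has degree 6, so G is the complete graph K_7. Any permutation of the 7 vertices preserves K_7, so Aut(K_7) = S_7 of order 7! = 5040.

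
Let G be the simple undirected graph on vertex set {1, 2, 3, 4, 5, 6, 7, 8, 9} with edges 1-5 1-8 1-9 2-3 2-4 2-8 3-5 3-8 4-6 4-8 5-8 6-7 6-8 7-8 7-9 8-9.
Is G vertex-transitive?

No

Vertex 8 is the only vertex of degree 8, so every automorphism fixes it; G is not vertex-transitive.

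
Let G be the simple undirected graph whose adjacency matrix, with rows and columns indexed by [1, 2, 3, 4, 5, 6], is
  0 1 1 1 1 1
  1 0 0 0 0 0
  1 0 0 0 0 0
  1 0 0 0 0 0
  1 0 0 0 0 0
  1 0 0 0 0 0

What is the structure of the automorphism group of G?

Vertex 1 has degree 5 and every other vertex has degree 1, so G is the star K_{1,5} with centre 1. Any automorphism fixes the centre and permutes the 5 leaves freely, so Aut(G) ≅ S_5 of order 5! = 120.

S_5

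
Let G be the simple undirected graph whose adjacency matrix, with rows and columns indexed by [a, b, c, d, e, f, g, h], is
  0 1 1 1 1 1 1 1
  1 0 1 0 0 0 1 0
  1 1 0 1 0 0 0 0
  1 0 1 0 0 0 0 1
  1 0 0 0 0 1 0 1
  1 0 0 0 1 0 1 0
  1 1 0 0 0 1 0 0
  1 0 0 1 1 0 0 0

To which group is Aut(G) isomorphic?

the dihedral group of order 14

Vertex a is the unique vertex of degree 7; the remaining 7 vertices each have degree 3 and induce a cycle, so G is the wheel on 8 vertices with hub a. Every automorphism fixes the hub and acts on the rim 7-cycle, so Aut(G) ≅ Aut(C_7) = D_7 of order 14.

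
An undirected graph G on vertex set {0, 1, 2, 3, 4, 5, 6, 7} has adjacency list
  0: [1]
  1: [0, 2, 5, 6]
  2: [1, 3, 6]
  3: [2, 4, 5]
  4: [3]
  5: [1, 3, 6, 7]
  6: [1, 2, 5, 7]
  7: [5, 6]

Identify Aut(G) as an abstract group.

{e}

The degree sequence is [1, 4, 3, 3, 1, 4, 4, 2]. Checking the degree-preserving permutations of the vertex set shows that none except the identity preserves every edge, so Aut(G) is trivial.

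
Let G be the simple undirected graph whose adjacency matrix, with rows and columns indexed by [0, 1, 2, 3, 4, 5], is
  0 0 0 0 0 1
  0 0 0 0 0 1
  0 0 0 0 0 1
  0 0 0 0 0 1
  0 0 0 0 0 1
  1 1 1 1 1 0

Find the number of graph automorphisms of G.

Vertex 5 has degree 5 and every other vertex has degree 1, so G is the star K_{1,5} with centre 5. The 5 leaves are pairwise interchangeable while the centre is fixed, giving Aut(G) = S_5.

120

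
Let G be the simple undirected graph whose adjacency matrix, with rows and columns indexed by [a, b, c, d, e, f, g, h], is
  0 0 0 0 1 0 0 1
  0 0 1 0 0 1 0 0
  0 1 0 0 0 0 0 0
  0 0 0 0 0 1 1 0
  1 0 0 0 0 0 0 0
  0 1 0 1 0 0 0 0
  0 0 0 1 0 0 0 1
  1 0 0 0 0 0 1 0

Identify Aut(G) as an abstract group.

the cyclic group of order 2

The degree sequence is [2, 2, 1, 2, 1, 2, 2, 2]; the two degree-1 vertices c and e are the ends of a path, so G = P_8. A path has exactly one nontrivial symmetry — reversal — giving Aut(G) of order 2.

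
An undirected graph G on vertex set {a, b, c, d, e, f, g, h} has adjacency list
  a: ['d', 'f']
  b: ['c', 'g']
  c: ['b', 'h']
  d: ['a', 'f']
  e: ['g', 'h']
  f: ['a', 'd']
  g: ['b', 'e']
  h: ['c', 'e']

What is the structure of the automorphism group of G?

D_3 × D_5

G has two connected components, {b, c, e, g, h} and {a, d, f}; each is 2-regular, so G = C_5 ⊔ C_3. The components are non-isomorphic (different sizes), so Aut(G) = Aut(C_3) × Aut(C_5) = D_3 × D_5 of order 6·10 = 60.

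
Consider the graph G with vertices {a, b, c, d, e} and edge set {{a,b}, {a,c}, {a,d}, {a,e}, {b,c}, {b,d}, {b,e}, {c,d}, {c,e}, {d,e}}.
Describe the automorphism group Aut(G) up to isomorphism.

All 5 vertices are pairwise adjacent: G = K_5. Any permutation of the 5 vertices preserves K_5, so Aut(K_5) = S_5 of order 5! = 120.

S_5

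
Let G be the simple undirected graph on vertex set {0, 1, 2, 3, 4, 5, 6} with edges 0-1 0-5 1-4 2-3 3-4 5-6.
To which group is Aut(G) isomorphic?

Z_2

The degree sequence is [2, 2, 1, 2, 2, 2, 1]; the two degree-1 vertices 2 and 6 are the ends of a path, so G = P_7. The only nontrivial automorphism of a path is the end-to-end reflection, so Aut(G) ≅ Z_2.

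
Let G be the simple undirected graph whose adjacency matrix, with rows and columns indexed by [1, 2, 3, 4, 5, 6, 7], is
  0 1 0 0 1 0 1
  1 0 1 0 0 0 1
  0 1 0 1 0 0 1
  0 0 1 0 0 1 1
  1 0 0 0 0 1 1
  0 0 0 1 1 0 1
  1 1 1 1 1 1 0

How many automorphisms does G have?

12

Vertex 7 is the unique vertex of degree 6; the remaining 6 vertices each have degree 3 and induce a cycle, so G is the wheel on 7 vertices with hub 7. Every automorphism fixes the hub and acts on the rim 6-cycle, so Aut(G) ≅ Aut(C_6) = D_6 of order 12.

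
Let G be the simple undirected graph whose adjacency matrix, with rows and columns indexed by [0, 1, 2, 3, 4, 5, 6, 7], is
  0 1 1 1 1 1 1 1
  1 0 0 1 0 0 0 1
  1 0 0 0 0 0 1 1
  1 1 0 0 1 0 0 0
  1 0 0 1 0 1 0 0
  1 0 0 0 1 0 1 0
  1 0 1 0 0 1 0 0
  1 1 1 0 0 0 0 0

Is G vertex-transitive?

No

Vertex 0 is the only vertex of degree 7, so every automorphism fixes it; G is not vertex-transitive.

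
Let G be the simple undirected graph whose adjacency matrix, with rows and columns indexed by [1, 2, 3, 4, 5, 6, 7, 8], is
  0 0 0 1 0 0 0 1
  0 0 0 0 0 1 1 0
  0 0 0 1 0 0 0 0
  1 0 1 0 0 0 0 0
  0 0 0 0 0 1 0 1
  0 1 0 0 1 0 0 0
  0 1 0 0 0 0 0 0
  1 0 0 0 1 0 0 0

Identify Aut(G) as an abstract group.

the cyclic group of order 2

The degree sequence is [2, 2, 1, 2, 2, 2, 1, 2]; the two degree-1 vertices 3 and 7 are the ends of a path, so G = P_8. The only nontrivial automorphism of a path is the end-to-end reflection, so Aut(G) ≅ Z_2.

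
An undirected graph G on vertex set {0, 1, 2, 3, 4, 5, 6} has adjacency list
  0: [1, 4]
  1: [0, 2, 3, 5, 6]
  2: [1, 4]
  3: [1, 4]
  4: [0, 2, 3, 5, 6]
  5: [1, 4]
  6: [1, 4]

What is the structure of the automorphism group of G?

S_5 × S_2

The vertices split by degree into {1, 4} (degree 5) and {0, 2, 3, 5, 6} (degree 2); every edge runs between the two parts, so G is the complete bipartite graph K_{2,5}. The parts have unequal sizes, so no automorphism swaps them; each part is permuted independently, giving S_5 × S_2 of order 5!·2! = 240.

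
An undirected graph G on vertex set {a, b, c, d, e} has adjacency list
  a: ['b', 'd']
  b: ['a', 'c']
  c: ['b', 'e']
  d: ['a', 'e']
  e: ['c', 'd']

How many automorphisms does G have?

G is 2-regular and connected on 5 vertices, i.e. the cycle C_5. The automorphisms of the 5-cycle are exactly the symmetries of a regular 5-gon: the dihedral group D_5, |D_5| = 10.

10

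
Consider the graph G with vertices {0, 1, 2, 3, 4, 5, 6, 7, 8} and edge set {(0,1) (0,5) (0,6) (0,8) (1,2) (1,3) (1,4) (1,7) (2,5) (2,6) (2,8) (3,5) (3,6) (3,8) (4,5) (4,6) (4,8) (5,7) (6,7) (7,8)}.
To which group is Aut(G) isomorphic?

The vertices split by degree into {1, 5, 6, 8} (degree 5) and {0, 2, 3, 4, 7} (degree 4); every edge runs between the two parts, so G is the complete bipartite graph K_{4,5}. Automorphisms preserve the bipartition setwise (since the parts differ in size) and act as S_4 × S_5 within it; |Aut| = 2880.

S_4 × S_5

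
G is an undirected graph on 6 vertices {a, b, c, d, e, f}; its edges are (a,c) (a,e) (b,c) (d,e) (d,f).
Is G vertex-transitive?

No

Automorphisms preserve degree, but G has vertices of degree 1 and vertices of degree 2; no automorphism maps one to the other, so G is not vertex-transitive.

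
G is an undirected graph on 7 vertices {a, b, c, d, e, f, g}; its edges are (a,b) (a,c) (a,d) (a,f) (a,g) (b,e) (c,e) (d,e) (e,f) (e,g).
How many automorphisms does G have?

240

The vertices split by degree into {a, e} (degree 5) and {b, c, d, f, g} (degree 2); every edge runs between the two parts, so G is the complete bipartite graph K_{2,5}. Automorphisms preserve the bipartition setwise (since the parts differ in size) and act as S_5 × S_2 within it; |Aut| = 240.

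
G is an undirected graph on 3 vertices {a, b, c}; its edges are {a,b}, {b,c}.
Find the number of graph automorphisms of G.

The degree sequence is [1, 2, 1]; the two degree-1 vertices a and c are the ends of a path, so G = P_3. The only nontrivial automorphism of a path is the end-to-end reflection, so Aut(G) ≅ Z_2.

2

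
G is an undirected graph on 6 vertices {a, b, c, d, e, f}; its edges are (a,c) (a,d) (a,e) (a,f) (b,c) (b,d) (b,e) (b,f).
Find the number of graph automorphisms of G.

The vertices split by degree into {a, b} (degree 4) and {c, d, e, f} (degree 2); every edge runs between the two parts, so G is the complete bipartite graph K_{2,4}. Automorphisms preserve the bipartition setwise (since the parts differ in size) and act as S_2 × S_4 within it; |Aut| = 48.

48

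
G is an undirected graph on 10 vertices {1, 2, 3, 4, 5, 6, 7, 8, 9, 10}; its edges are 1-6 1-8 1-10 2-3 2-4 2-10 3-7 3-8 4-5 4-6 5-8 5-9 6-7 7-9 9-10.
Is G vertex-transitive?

Yes

G is 3-regular on 10 vertices with no triangles and no 4-cycles (girth 5): this is the Petersen graph. It is a classical fact that the Petersen graph has automorphism group S_5 (order 120), arising from its description as the Kneser graph K(5,2). Under this action every vertex can be carried to every other, so G is vertex-transitive.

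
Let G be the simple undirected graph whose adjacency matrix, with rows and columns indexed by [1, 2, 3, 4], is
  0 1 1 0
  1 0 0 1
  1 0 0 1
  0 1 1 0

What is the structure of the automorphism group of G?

D_4

G is 2-regular and bipartite on 2^2 = 4 vertices with girth 4; it is the hypercube graph Q_2. Aut(Q_2) consists of the signed permutations of the 2 coordinate axes: 2! permutations times 2^2 sign flips, so |Aut| = 2^2·2! = 8.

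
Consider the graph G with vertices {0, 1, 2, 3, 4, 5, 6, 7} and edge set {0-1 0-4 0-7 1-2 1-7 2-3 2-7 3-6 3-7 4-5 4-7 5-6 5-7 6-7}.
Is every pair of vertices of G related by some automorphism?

No

Vertex 7 is the only vertex of degree 7, so every automorphism fixes it; G is not vertex-transitive.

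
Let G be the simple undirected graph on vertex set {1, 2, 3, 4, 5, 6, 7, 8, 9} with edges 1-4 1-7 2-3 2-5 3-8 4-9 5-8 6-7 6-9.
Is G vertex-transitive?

G has two connected components, {1, 4, 6, 7, 9} and {2, 3, 5, 8}; each is 2-regular, so G = C_5 ⊔ C_4. The orbit of 1 under Aut(G) is {1, 4, 6, 7, 9}, which does not contain 2, so G is not vertex-transitive.

No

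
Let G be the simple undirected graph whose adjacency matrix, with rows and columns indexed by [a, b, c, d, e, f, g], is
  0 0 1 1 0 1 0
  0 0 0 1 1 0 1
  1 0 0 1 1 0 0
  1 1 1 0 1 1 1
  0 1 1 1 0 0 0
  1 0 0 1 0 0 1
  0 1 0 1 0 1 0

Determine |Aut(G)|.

Vertex d is the unique vertex of degree 6; the remaining 6 vertices each have degree 3 and induce a cycle, so G is the wheel on 7 vertices with hub d. With the hub fixed, the remaining symmetry is that of the rim cycle C_6, giving the dihedral group D_6.

12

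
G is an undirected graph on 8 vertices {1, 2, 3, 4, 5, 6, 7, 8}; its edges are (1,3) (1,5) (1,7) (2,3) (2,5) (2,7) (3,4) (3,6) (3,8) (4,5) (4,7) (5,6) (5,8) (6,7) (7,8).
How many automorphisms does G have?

The vertices split by degree into {3, 5, 7} (degree 5) and {1, 2, 4, 6, 8} (degree 3); every edge runs between the two parts, so G is the complete bipartite graph K_{3,5}. The parts have unequal sizes, so no automorphism swaps them; each part is permuted independently, giving S_3 × S_5 of order 3!·5! = 720.

720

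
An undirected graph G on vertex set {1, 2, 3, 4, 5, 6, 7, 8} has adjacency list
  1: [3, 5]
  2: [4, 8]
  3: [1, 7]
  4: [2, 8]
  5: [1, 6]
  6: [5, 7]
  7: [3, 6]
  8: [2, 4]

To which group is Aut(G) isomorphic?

D_5 × D_3

G has two connected components, {1, 3, 5, 6, 7} and {2, 4, 8}; each is 2-regular, so G = C_5 ⊔ C_3. The components are non-isomorphic (different sizes), so Aut(G) = Aut(C_5) × Aut(C_3) = D_5 × D_3 of order 10·6 = 60.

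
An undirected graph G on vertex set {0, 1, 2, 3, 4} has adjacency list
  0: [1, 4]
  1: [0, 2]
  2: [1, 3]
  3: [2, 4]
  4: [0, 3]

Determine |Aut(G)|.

10

G is 2-regular and connected on 5 vertices, i.e. the cycle C_5. C_5 has 5 rotations and 5 reflections, so Aut(C_5) ≅ D_5 of order 10.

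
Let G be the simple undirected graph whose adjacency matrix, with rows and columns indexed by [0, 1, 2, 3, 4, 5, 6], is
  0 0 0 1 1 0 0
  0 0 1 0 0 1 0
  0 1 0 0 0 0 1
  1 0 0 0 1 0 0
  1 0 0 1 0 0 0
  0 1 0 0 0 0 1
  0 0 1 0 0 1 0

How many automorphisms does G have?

48

G has two connected components, {1, 2, 5, 6} and {0, 3, 4}; each is 2-regular, so G = C_4 ⊔ C_3. No automorphism exchanges components of different sizes, hence Aut(G) is the direct product D_4 × D_3, order 48.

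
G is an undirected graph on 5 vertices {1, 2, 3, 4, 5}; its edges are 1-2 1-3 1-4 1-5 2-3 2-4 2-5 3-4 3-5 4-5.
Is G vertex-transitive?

Every vertex has degree 4, so G is the complete graph K_5. Any permutation of the 5 vertices preserves K_5, so Aut(K_5) = S_5 of order 5! = 120. This group acts transitively on the 5 vertices.

Yes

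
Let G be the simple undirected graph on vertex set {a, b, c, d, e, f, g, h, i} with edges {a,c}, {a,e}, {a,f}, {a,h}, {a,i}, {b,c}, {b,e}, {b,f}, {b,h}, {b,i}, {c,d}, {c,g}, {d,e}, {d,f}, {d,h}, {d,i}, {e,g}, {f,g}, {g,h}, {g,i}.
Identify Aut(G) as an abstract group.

The vertices split by degree into {a, b, d, g} (degree 5) and {c, e, f, h, i} (degree 4); every edge runs between the two parts, so G is the complete bipartite graph K_{4,5}. Automorphisms preserve the bipartition setwise (since the parts differ in size) and act as S_5 × S_4 within it; |Aut| = 2880.

S_5 × S_4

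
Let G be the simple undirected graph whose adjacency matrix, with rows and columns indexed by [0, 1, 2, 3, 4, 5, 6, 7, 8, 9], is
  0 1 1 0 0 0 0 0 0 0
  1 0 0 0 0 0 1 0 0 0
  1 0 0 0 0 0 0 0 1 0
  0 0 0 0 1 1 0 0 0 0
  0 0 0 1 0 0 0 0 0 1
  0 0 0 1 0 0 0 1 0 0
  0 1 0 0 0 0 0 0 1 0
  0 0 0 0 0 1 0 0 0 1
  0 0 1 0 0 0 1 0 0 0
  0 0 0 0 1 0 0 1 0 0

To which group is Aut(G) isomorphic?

G has two connected components, {3, 4, 5, 7, 9} and {0, 1, 2, 6, 8}; each is 2-regular, so G = C_5 ⊔ C_5. Aut of a disjoint union of two copies of C_5 is the wreath product D_5 ≀ Z_2, of order 2·10² = 200.

D_5 ≀ Z_2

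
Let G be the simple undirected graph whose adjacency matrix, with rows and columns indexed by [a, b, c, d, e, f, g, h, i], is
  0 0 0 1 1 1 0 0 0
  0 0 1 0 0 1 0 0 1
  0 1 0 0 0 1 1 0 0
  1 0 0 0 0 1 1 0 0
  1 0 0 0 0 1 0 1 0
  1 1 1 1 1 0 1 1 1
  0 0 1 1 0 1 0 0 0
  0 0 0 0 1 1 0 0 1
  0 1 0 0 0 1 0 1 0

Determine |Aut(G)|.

Vertex f is the unique vertex of degree 8; the remaining 8 vertices each have degree 3 and induce a cycle, so G is the wheel on 9 vertices with hub f. Every automorphism fixes the hub and acts on the rim 8-cycle, so Aut(G) ≅ Aut(C_8) = D_8 of order 16.

16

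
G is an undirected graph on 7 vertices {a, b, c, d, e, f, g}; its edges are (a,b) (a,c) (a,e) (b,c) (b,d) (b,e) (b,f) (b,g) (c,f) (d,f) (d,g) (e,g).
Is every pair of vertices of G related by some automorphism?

No

Vertex b is the only vertex of degree 6, so every automorphism fixes it; G is not vertex-transitive.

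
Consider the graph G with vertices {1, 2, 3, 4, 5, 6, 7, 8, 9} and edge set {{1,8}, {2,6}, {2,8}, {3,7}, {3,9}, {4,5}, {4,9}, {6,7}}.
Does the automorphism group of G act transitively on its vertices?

Automorphisms preserve degree, but G has vertices of degree 1 and vertices of degree 2; no automorphism maps one to the other, so G is not vertex-transitive.

No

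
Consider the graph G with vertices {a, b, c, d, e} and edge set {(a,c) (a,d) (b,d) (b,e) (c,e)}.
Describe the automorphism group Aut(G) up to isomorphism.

D_5

Every vertex has degree 2 and the graph is connected, so G is the 5-cycle C_5. The automorphisms of the 5-cycle are exactly the symmetries of a regular 5-gon: the dihedral group D_5, |D_5| = 10.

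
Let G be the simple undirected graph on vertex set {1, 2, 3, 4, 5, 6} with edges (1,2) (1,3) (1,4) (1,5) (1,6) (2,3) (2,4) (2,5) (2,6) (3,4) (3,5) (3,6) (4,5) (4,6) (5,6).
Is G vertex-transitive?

All 6 vertices are pairwise adjacent: G = K_6. Any permutation of the 6 vertices preserves K_6, so Aut(K_6) = S_6 of order 6! = 720. This group acts transitively on the 6 vertices.

Yes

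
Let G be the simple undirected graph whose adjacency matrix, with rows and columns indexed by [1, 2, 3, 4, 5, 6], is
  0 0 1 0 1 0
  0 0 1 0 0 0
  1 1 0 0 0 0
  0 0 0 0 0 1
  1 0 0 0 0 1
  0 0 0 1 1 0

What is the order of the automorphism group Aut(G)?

The degree sequence is [2, 1, 2, 1, 2, 2]; the two degree-1 vertices 2 and 4 are the ends of a path, so G = P_6. The only nontrivial automorphism of a path is the end-to-end reflection, so Aut(G) ≅ Z_2.

2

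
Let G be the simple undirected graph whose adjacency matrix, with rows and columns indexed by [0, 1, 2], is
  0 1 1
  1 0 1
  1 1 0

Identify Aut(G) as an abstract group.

All 3 vertices are pairwise adjacent: G = K_3. Any permutation of the 3 vertices preserves K_3, so Aut(K_3) = S_3 of order 3! = 6.

the symmetric group on 3 letters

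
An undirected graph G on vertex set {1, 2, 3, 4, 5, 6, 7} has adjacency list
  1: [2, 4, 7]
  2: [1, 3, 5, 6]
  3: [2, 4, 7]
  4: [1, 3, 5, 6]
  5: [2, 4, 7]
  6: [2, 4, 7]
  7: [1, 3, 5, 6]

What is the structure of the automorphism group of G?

S_4 × S_3

The vertices split by degree into {2, 4, 7} (degree 4) and {1, 3, 5, 6} (degree 3); every edge runs between the two parts, so G is the complete bipartite graph K_{3,4}. The parts have unequal sizes, so no automorphism swaps them; each part is permuted independently, giving S_4 × S_3 of order 4!·3! = 144.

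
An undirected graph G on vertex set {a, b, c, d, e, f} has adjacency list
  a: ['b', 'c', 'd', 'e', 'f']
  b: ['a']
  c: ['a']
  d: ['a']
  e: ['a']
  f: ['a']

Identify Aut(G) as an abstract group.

Vertex a has degree 5 and every other vertex has degree 1, so G is the star K_{1,5} with centre a. Any automorphism fixes the centre and permutes the 5 leaves freely, so Aut(G) ≅ S_5 of order 5! = 120.

the symmetric group on 5 letters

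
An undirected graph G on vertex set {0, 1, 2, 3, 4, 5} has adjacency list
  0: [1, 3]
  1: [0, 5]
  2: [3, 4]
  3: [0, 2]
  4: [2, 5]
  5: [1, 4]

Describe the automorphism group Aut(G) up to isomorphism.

the dihedral group of order 12

G is 2-regular and connected on 6 vertices, i.e. the cycle C_6. C_6 has 6 rotations and 6 reflections, so Aut(C_6) ≅ D_6 of order 12.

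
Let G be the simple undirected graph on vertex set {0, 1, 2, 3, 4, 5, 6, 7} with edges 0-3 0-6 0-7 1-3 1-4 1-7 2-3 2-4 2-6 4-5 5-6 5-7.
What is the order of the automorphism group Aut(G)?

G is 3-regular and bipartite on 2^3 = 8 vertices with girth 4; it is the hypercube graph Q_3. Aut(Q_3) consists of the signed permutations of the 3 coordinate axes: 3! permutations times 2^3 sign flips, so |Aut| = 2^3·3! = 48.

48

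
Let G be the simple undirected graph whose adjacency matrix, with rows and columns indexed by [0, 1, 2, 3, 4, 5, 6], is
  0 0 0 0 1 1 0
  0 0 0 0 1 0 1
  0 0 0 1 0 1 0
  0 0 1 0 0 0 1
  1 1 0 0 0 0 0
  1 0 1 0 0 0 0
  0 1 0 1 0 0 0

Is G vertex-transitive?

Yes

Every vertex has degree 2 and the graph is connected, so G is the 7-cycle C_7. The automorphisms of the 7-cycle are exactly the symmetries of a regular 7-gon: the dihedral group D_7, |D_7| = 14. This group acts transitively on the 7 vertices.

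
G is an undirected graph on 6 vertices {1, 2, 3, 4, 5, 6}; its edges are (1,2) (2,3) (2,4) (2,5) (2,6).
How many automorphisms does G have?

Vertex 2 has degree 5 and every other vertex has degree 1, so G is the star K_{1,5} with centre 2. Any automorphism fixes the centre and permutes the 5 leaves freely, so Aut(G) ≅ S_5 of order 5! = 120.

120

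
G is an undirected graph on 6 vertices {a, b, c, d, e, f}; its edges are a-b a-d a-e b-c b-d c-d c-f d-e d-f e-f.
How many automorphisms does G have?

Vertex d is the unique vertex of degree 5; the remaining 5 vertices each have degree 3 and induce a cycle, so G is the wheel on 6 vertices with hub d. Every automorphism fixes the hub and acts on the rim 5-cycle, so Aut(G) ≅ Aut(C_5) = D_5 of order 10.

10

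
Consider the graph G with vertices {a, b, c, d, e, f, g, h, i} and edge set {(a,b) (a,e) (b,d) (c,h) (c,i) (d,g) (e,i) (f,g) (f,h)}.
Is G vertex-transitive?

Every vertex has degree 2 and the graph is connected, so G is the 9-cycle C_9. C_9 has 9 rotations and 9 reflections, so Aut(C_9) ≅ D_9 of order 18. Under this action every vertex can be carried to every other, so G is vertex-transitive.

Yes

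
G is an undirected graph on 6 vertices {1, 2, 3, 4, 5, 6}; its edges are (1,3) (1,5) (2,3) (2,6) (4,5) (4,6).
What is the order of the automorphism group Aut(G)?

G is 2-regular and connected on 6 vertices, i.e. the cycle C_6. The automorphisms of the 6-cycle are exactly the symmetries of a regular 6-gon: the dihedral group D_6, |D_6| = 12.

12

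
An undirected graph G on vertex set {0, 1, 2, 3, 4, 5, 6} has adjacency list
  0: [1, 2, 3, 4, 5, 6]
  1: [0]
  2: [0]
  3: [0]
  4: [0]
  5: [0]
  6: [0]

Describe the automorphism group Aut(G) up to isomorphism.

Vertex 0 has degree 6 and every other vertex has degree 1, so G is the star K_{1,6} with centre 0. Any automorphism fixes the centre and permutes the 6 leaves freely, so Aut(G) ≅ S_6 of order 6! = 720.

the symmetric group on 6 letters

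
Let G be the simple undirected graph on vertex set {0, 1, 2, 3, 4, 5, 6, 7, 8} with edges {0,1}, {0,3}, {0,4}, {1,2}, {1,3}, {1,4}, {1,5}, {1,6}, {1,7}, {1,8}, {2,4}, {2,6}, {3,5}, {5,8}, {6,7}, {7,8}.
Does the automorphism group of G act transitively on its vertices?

No

Vertex 1 is the only vertex of degree 8, so every automorphism fixes it; G is not vertex-transitive.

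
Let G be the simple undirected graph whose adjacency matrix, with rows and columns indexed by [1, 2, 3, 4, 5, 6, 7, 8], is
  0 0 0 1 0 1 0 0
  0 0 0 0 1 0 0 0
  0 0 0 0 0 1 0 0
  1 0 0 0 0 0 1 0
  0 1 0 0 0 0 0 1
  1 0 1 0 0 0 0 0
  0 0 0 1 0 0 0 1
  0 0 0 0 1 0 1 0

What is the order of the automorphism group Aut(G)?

The degree sequence is [2, 1, 1, 2, 2, 2, 2, 2]; the two degree-1 vertices 2 and 3 are the ends of a path, so G = P_8. A path has exactly one nontrivial symmetry — reversal — giving Aut(G) of order 2.

2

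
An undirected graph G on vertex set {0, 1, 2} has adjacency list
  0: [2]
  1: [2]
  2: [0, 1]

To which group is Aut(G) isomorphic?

C_2

The degree sequence is [1, 1, 2]; the two degree-1 vertices 0 and 1 are the ends of a path, so G = P_3. The only nontrivial automorphism of a path is the end-to-end reflection, so Aut(G) ≅ Z_2.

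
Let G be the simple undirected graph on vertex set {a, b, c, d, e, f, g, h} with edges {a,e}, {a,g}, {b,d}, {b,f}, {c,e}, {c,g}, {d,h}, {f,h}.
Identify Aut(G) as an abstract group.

G has two connected components, {b, d, f, h} and {a, c, e, g}; each is 2-regular, so G = C_4 ⊔ C_4. With two isomorphic components, Aut(G) = Aut(C_4) ≀ S_2 = (D_4 × D_4) ⋊ Z_2: permute each cycle by D_4, then optionally swap the two cycles. Order 2·(2·4)² = 128.

D_4 ≀ Z_2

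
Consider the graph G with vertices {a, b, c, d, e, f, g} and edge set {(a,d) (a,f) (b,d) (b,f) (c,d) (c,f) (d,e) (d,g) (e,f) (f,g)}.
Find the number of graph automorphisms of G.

240

The vertices split by degree into {d, f} (degree 5) and {a, b, c, e, g} (degree 2); every edge runs between the two parts, so G is the complete bipartite graph K_{2,5}. The parts have unequal sizes, so no automorphism swaps them; each part is permuted independently, giving S_2 × S_5 of order 2!·5! = 240.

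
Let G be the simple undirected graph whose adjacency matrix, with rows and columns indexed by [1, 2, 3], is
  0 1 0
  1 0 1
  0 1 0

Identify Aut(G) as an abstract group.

C_2

The degree sequence is [1, 2, 1]; the two degree-1 vertices 1 and 3 are the ends of a path, so G = P_3. The only nontrivial automorphism of a path is the end-to-end reflection, so Aut(G) ≅ Z_2.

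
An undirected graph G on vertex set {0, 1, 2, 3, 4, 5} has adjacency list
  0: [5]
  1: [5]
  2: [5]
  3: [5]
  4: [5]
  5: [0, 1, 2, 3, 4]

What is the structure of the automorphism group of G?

S_5

Vertex 5 has degree 5 and every other vertex has degree 1, so G is the star K_{1,5} with centre 5. The 5 leaves are pairwise interchangeable while the centre is fixed, giving Aut(G) = S_5.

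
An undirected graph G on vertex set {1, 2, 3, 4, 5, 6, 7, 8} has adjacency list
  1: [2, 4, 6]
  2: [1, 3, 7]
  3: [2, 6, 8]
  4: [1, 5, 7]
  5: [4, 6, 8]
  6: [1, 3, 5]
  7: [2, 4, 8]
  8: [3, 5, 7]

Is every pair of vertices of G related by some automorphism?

G is 3-regular and bipartite on 2^3 = 8 vertices with girth 4; it is the hypercube graph Q_3. The symmetry group of the 3-cube is the hyperoctahedral group B_3 = Z_2 ≀ S_3, of order 2^3·3! = 48. This group acts transitively on the 8 vertices.

Yes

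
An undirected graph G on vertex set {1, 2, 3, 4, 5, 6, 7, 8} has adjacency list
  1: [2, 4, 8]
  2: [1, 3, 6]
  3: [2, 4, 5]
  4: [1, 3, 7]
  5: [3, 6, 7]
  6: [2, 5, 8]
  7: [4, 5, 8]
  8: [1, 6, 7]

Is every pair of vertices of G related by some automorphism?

G is 3-regular and bipartite on 2^3 = 8 vertices with girth 4; it is the hypercube graph Q_3. Aut(Q_3) consists of the signed permutations of the 3 coordinate axes: 3! permutations times 2^3 sign flips, so |Aut| = 2^3·3! = 48. Under this action every vertex can be carried to every other, so G is vertex-transitive.

Yes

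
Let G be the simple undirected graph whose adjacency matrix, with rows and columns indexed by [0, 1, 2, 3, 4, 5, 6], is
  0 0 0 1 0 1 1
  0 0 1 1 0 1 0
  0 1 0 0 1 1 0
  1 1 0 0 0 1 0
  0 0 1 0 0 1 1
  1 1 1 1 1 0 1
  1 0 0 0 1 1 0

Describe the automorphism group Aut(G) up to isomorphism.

D_6

Vertex 5 is the unique vertex of degree 6; the remaining 6 vertices each have degree 3 and induce a cycle, so G is the wheel on 7 vertices with hub 5. With the hub fixed, the remaining symmetry is that of the rim cycle C_6, giving the dihedral group D_6.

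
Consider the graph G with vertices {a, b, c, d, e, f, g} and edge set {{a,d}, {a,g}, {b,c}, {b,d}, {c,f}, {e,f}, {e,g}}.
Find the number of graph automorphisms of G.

Every vertex has degree 2 and the graph is connected, so G is the 7-cycle C_7. C_7 has 7 rotations and 7 reflections, so Aut(C_7) ≅ D_7 of order 14.

14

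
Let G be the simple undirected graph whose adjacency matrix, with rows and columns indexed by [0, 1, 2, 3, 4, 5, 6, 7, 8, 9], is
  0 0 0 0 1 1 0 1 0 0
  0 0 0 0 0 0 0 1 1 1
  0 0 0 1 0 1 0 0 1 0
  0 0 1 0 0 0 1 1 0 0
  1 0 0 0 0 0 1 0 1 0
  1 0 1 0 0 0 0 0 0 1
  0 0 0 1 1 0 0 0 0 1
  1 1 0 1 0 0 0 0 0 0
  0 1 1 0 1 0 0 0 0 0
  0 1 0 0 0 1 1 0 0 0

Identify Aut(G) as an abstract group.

S_5

G is 3-regular on 10 vertices with no triangles and no 4-cycles (girth 5): this is the Petersen graph. Viewing the Petersen graph as the Kneser graph K(5,2) — vertices are 2-subsets of {1,…,5}, edges join disjoint pairs — its automorphisms are exactly the permutations of the 5-element set, so Aut ≅ S_5 of order 120.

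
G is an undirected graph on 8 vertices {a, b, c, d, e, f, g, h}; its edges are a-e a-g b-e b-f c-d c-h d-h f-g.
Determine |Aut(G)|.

G has two connected components, {a, b, e, f, g} and {c, d, h}; each is 2-regular, so G = C_5 ⊔ C_3. No automorphism exchanges components of different sizes, hence Aut(G) is the direct product D_5 × D_3, order 60.

60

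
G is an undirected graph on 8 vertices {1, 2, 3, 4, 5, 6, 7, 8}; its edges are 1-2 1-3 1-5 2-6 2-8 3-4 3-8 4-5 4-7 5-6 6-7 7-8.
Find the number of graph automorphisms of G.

G is 3-regular and bipartite on 2^3 = 8 vertices with girth 4; it is the hypercube graph Q_3. Aut(Q_3) consists of the signed permutations of the 3 coordinate axes: 3! permutations times 2^3 sign flips, so |Aut| = 2^3·3! = 48.

48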